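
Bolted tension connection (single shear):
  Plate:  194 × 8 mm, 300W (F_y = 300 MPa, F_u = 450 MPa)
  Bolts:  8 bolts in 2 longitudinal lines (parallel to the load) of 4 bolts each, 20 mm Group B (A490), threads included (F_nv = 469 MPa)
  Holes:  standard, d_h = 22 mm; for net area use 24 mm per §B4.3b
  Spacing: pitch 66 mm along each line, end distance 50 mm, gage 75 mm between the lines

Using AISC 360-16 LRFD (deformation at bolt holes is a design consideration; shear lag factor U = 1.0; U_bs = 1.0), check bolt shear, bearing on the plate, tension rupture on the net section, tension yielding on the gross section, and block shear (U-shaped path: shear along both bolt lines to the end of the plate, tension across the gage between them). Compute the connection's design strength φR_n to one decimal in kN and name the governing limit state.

394.2 kN (net-section rupture governs)

Bolt shear: A_b = π(20)²/4 = 314.16 mm². φR_n = 0.75 × 469 × 314.16 × 8 × 1 = 884.0 kN.
Bearing (8 mm plate, F_u = 450 MPa): end bolts L_c = 50 − 22/2 = 39, R_n = min(1.2×39×8×450, 2.4×20×8×450) = 168.48 kN/bolt; interior L_c = 66 − 22 = 44, R_n = 172.8 kN/bolt. φR_n = 0.75 × (2×168.48 + 6×172.8) = 1030.3 kN.
Tension rupture (net): A_n = (194 − 2×24)×8 = 1168 mm² (U = 1.0, A_e = A_n). φR_n = 0.75 × 450 × 1168 = 394.2 kN.
Tension yield (gross): A_g = 194×8 = 1552 mm². φR_n = 0.90 × 300 × 1552 = 419.0 kN.
Block shear: shear path 2×[50+3×66] = 2×248 mm, A_gv = 3968, A_nv = 2×(248 − 3.5×24)×8 = 2624 mm²; tension across gage: (75 − 1×24)×8 = 408 mm². R_n = min(0.6×450×2624, 0.6×300×3968) + 1.0×450×408 = min(708.48, 714.24) + 183.6 = 892.08 kN. φR_n = 0.75 × 892.08 = 669.1 kN.
Governing: min(884.0, 1030.3, 394.2, 419.0, 669.1) = 394.2 kN → net-section rupture.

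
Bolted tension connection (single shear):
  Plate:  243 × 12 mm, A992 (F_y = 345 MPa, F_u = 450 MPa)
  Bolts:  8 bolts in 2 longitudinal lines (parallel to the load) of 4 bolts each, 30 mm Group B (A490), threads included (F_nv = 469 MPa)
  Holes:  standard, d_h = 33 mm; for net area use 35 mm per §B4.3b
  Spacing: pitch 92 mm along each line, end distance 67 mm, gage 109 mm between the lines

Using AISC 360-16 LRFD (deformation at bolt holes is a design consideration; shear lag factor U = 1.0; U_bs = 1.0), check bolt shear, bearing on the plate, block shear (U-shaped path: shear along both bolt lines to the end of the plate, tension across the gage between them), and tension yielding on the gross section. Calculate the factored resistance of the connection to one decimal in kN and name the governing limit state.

Bolt shear: A_b = π(30)²/4 = 706.86 mm². φR_n = 0.75 × 469 × 706.86 × 8 × 1 = 1989.1 kN.
Bearing (12 mm plate, F_u = 450 MPa): end bolts L_c = 67 − 33/2 = 50.5, R_n = min(1.2×50.5×12×450, 2.4×30×12×450) = 327.24 kN/bolt; interior L_c = 92 − 33 = 59, R_n = 382.32 kN/bolt. φR_n = 0.75 × (2×327.24 + 6×382.32) = 2211.3 kN.
Block shear: shear path 2×[67+3×92] = 2×343 mm, A_gv = 8232, A_nv = 2×(343 − 3.5×35)×12 = 5292 mm²; tension across gage: (109 − 1×35)×12 = 888 mm². R_n = min(0.6×450×5292, 0.6×345×8232) + 1.0×450×888 = min(1428.8, 1704) + 399.6 = 1828.4 kN. φR_n = 0.75 × 1828.4 = 1371.3 kN.
Tension yield (gross): A_g = 243×12 = 2916 mm². φR_n = 0.90 × 345 × 2916 = 905.4 kN.
Governing: min(1989.1, 2211.3, 1371.3, 905.4) = 905.4 kN → gross-section yield.

905.4 kN (gross-section yield governs)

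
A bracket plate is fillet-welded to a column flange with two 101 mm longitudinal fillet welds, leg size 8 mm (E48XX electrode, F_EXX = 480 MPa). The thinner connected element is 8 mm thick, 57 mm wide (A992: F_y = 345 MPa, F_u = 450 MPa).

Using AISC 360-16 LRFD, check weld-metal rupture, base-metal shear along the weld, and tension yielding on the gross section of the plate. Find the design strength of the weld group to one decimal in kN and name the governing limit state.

Weld metal: throat = 0.707×8 = 5.656 mm, L = 2×101 = 202 mm. φR_n = 0.75 × 0.6 × 480 × 5.656 × 202 = 246.8 kN.
Base metal shear (8 mm plate): yield φR_n = 1.0×0.6×345×8×202 = 334.5 kN; rupture φR_n = 0.75×0.6×450×8×202 = 327.2 kN; take 327.2 kN (rupture).
Tension yield (gross): A_g = 57×8 = 456 mm². φR_n = 0.90 × 345 × 456 = 141.6 kN.
Governing: min(246.8, 327.2, 141.6) = 141.6 kN → gross-section yield.

141.6 kN (gross-section yield governs)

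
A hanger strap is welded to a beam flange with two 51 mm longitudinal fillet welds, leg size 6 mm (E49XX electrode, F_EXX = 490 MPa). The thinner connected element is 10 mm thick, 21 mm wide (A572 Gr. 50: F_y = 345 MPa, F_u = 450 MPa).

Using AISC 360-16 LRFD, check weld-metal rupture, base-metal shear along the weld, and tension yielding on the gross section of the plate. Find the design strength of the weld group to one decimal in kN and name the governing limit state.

Weld metal: throat = 0.707×6 = 4.242 mm, L = 2×51 = 102 mm. φR_n = 0.75 × 0.6 × 490 × 4.242 × 102 = 95.4 kN.
Base metal shear (10 mm plate): yield φR_n = 1.0×0.6×345×10×102 = 211.1 kN; rupture φR_n = 0.75×0.6×450×10×102 = 206.6 kN; take 206.6 kN (rupture).
Tension yield (gross): A_g = 21×10 = 210 mm². φR_n = 0.90 × 345 × 210 = 65.2 kN.
Governing: min(95.4, 206.6, 65.2) = 65.2 kN → gross-section yield.

65.2 kN (gross-section yield governs)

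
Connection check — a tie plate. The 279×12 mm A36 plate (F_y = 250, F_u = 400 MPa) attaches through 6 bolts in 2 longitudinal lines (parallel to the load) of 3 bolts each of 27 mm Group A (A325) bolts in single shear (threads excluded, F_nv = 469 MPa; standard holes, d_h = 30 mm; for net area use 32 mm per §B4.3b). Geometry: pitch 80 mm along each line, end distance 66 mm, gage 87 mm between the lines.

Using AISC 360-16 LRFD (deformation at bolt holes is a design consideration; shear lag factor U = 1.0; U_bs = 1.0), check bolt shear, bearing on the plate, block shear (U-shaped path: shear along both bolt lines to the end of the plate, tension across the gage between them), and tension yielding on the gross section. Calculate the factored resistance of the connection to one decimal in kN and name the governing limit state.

Bolt shear: A_b = π(27)²/4 = 572.56 mm². φR_n = 0.75 × 469 × 572.56 × 6 × 1 = 1208.4 kN.
Bearing (12 mm plate, F_u = 400 MPa): end bolts L_c = 66 − 30/2 = 51, R_n = min(1.2×51×12×400, 2.4×27×12×400) = 293.76 kN/bolt; interior L_c = 80 − 30 = 50, R_n = 288 kN/bolt. φR_n = 0.75 × (2×293.76 + 4×288) = 1304.6 kN.
Block shear: shear path 2×[66+2×80] = 2×226 mm, A_gv = 5424, A_nv = 2×(226 − 2.5×32)×12 = 3504 mm²; tension across gage: (87 − 1×32)×12 = 660 mm². R_n = min(0.6×400×3504, 0.6×250×5424) + 1.0×400×660 = min(840.96, 813.6) + 264 = 1077.6 kN. φR_n = 0.75 × 1077.6 = 808.2 kN.
Tension yield (gross): A_g = 279×12 = 3348 mm². φR_n = 0.90 × 250 × 3348 = 753.3 kN.
Governing: min(1208.4, 1304.6, 808.2, 753.3) = 753.3 kN → gross-section yield.

753.3 kN (gross-section yield governs)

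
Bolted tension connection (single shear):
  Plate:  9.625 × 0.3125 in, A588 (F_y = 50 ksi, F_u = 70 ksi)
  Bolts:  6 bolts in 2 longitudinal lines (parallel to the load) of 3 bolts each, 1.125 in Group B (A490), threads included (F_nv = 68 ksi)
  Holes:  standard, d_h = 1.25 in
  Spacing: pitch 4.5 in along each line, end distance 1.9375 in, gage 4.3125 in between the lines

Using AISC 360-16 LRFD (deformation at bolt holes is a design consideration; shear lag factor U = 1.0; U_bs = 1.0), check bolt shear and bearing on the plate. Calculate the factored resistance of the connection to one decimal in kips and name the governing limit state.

Bolt shear: A_b = π(1.125)²/4 = 0.99402 in². φR_n = 0.75 × 68 × 0.99402 × 6 × 1 = 304.2 kips.
Bearing (0.3125 in plate, F_u = 70 ksi): end bolts L_c = 1.9375 − 1.25/2 = 1.3125, R_n = min(1.2×1.3125×0.3125×70, 2.4×1.125×0.3125×70) = 34.453 kips/bolt; interior L_c = 4.5 − 1.25 = 3.25, R_n = 59.063 kips/bolt. φR_n = 0.75 × (2×34.453 + 4×59.063) = 228.9 kips.
Governing: min(304.2, 228.9) = 228.9 kips → bearing.

228.9 kips (bearing governs)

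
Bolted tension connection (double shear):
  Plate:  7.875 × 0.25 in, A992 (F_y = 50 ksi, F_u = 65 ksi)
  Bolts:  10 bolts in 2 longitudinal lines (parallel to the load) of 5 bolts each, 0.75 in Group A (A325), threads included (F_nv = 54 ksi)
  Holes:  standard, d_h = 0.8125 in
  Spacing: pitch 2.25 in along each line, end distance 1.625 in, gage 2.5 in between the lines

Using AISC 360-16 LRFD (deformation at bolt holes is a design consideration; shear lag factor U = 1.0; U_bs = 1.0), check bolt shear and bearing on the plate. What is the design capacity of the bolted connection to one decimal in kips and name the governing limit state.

Bolt shear: A_b = π(0.75)²/4 = 0.44179 in². φR_n = 0.75 × 54 × 0.44179 × 10 × 2 = 357.8 kips.
Bearing (0.25 in plate, F_u = 65 ksi): end bolts L_c = 1.625 − 0.8125/2 = 1.21875, R_n = min(1.2×1.21875×0.25×65, 2.4×0.75×0.25×65) = 23.766 kips/bolt; interior L_c = 2.25 − 0.8125 = 1.4375, R_n = 28.031 kips/bolt. φR_n = 0.75 × (2×23.766 + 8×28.031) = 203.8 kips.
Governing: min(357.8, 203.8) = 203.8 kips → bearing.

203.8 kips (bearing governs)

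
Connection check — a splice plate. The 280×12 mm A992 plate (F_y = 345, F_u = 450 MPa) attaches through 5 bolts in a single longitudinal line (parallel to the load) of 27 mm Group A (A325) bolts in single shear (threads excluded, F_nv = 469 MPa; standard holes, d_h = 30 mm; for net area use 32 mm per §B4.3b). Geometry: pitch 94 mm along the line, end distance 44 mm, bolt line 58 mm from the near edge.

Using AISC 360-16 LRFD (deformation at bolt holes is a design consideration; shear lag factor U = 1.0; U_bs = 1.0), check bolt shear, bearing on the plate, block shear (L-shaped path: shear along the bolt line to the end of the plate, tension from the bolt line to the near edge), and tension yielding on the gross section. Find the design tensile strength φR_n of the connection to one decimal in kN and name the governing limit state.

Bolt shear: A_b = π(27)²/4 = 572.56 mm². φR_n = 0.75 × 469 × 572.56 × 5 × 1 = 1007.0 kN.
Bearing (12 mm plate, F_u = 450 MPa): end bolts L_c = 44 − 30/2 = 29, R_n = min(1.2×29×12×450, 2.4×27×12×450) = 187.92 kN/bolt; interior L_c = 94 − 30 = 64, R_n = 349.92 kN/bolt. φR_n = 0.75 × (1×187.92 + 4×349.92) = 1190.7 kN.
Block shear: shear path 1×[44+4×94] = 1×420 mm, A_gv = 5040, A_nv = 1×(420 − 4.5×32)×12 = 3312 mm²; tension to near edge: (58 − 0.5×32)×12 = 504 mm². R_n = min(0.6×450×3312, 0.6×345×5040) + 1.0×450×504 = min(894.24, 1043.3) + 226.8 = 1121 kN. φR_n = 0.75 × 1121 = 840.8 kN.
Tension yield (gross): A_g = 280×12 = 3360 mm². φR_n = 0.90 × 345 × 3360 = 1043.3 kN.
Governing: min(1007.0, 1190.7, 840.8, 1043.3) = 840.8 kN → block shear.

840.8 kN (block shear governs)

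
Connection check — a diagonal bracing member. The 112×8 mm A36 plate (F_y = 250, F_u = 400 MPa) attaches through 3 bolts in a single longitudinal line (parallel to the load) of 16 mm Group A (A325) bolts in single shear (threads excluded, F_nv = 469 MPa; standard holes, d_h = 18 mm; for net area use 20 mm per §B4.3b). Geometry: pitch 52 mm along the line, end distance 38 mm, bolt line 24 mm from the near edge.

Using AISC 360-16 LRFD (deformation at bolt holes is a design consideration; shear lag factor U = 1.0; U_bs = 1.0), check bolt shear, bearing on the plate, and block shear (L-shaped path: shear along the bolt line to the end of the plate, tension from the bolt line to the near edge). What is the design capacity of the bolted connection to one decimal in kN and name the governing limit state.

Bolt shear: A_b = π(16)²/4 = 201.06 mm². φR_n = 0.75 × 469 × 201.06 × 3 × 1 = 212.2 kN.
Bearing (8 mm plate, F_u = 400 MPa): end bolts L_c = 38 − 18/2 = 29, R_n = min(1.2×29×8×400, 2.4×16×8×400) = 111.36 kN/bolt; interior L_c = 52 − 18 = 34, R_n = 122.88 kN/bolt. φR_n = 0.75 × (1×111.36 + 2×122.88) = 267.8 kN.
Block shear: shear path 1×[38+2×52] = 1×142 mm, A_gv = 1136, A_nv = 1×(142 − 2.5×20)×8 = 736 mm²; tension to near edge: (24 − 0.5×20)×8 = 112 mm². R_n = min(0.6×400×736, 0.6×250×1136) + 1.0×400×112 = min(176.64, 170.4) + 44.8 = 215.2 kN. φR_n = 0.75 × 215.2 = 161.4 kN.
Governing: min(212.2, 267.8, 161.4) = 161.4 kN → block shear.

161.4 kN (block shear governs)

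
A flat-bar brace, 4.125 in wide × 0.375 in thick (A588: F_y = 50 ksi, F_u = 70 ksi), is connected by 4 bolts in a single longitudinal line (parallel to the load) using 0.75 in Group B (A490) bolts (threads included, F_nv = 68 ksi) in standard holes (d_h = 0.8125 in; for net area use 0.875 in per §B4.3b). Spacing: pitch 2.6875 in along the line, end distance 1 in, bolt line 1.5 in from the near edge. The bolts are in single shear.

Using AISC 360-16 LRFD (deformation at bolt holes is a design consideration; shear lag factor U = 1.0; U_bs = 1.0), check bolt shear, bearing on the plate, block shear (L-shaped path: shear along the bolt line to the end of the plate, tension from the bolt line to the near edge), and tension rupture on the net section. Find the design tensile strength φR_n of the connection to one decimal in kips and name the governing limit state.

Bolt shear: A_b = π(0.75)²/4 = 0.44179 in². φR_n = 0.75 × 68 × 0.44179 × 4 × 1 = 90.1 kips.
Bearing (0.375 in plate, F_u = 70 ksi): end bolts L_c = 1 − 0.8125/2 = 0.59375, R_n = min(1.2×0.59375×0.375×70, 2.4×0.75×0.375×70) = 18.703 kips/bolt; interior L_c = 2.6875 − 0.8125 = 1.875, R_n = 47.25 kips/bolt. φR_n = 0.75 × (1×18.703 + 3×47.25) = 120.3 kips.
Block shear: shear path 1×[1+3×2.6875] = 1×9.0625 in, A_gv = 3.3984, A_nv = 1×(9.0625 − 3.5×0.875)×0.375 = 2.25 in²; tension to near edge: (1.5 − 0.5×0.875)×0.375 = 0.39844 in². R_n = min(0.6×70×2.25, 0.6×50×3.3984) + 1.0×70×0.39844 = min(94.5, 101.95) + 27.891 = 122.39 kips. φR_n = 0.75 × 122.39 = 91.8 kips.
Tension rupture (net): A_n = (4.125 − 1×0.875)×0.375 = 1.2188 in² (U = 1.0, A_e = A_n). φR_n = 0.75 × 70 × 1.2188 = 64.0 kips.
Governing: min(90.1, 120.3, 91.8, 64.0) = 64.0 kips → net-section rupture.

64.0 kips (net-section rupture governs)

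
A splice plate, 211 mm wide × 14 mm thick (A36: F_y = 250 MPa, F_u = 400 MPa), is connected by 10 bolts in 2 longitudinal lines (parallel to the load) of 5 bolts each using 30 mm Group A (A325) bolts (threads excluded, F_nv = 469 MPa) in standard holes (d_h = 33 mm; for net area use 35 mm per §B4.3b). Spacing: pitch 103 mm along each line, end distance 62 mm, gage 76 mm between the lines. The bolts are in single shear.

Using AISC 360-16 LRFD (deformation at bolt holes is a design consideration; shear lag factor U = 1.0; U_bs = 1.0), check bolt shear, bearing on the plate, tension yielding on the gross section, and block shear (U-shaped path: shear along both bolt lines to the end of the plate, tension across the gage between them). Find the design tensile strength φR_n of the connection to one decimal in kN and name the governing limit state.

Bolt shear: A_b = π(30)²/4 = 706.86 mm². φR_n = 0.75 × 469 × 706.86 × 10 × 1 = 2486.4 kN.
Bearing (14 mm plate, F_u = 400 MPa): end bolts L_c = 62 − 33/2 = 45.5, R_n = min(1.2×45.5×14×400, 2.4×30×14×400) = 305.76 kN/bolt; interior L_c = 103 − 33 = 70, R_n = 403.2 kN/bolt. φR_n = 0.75 × (2×305.76 + 8×403.2) = 2877.8 kN.
Tension yield (gross): A_g = 211×14 = 2954 mm². φR_n = 0.90 × 250 × 2954 = 664.7 kN.
Block shear: shear path 2×[62+4×103] = 2×474 mm, A_gv = 13272, A_nv = 2×(474 − 4.5×35)×14 = 8862 mm²; tension across gage: (76 − 1×35)×14 = 574 mm². R_n = min(0.6×400×8862, 0.6×250×13272) + 1.0×400×574 = min(2126.9, 1990.8) + 229.6 = 2220.4 kN. φR_n = 0.75 × 2220.4 = 1665.3 kN.
Governing: min(2486.4, 2877.8, 664.7, 1665.3) = 664.7 kN → gross-section yield.

664.7 kN (gross-section yield governs)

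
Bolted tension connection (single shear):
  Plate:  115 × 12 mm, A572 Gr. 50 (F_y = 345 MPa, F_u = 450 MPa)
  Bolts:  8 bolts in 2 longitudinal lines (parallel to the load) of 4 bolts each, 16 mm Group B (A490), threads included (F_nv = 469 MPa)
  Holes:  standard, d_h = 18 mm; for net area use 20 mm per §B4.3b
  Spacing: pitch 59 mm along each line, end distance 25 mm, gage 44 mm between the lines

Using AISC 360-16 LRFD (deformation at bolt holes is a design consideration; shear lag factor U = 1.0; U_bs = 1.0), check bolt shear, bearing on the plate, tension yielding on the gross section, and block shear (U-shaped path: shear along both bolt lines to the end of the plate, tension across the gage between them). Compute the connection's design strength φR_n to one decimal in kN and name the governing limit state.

Bolt shear: A_b = π(16)²/4 = 201.06 mm². φR_n = 0.75 × 469 × 201.06 × 8 × 1 = 565.8 kN.
Bearing (12 mm plate, F_u = 450 MPa): end bolts L_c = 25 − 18/2 = 16, R_n = min(1.2×16×12×450, 2.4×16×12×450) = 103.68 kN/bolt; interior L_c = 59 − 18 = 41, R_n = 207.36 kN/bolt. φR_n = 0.75 × (2×103.68 + 6×207.36) = 1088.6 kN.
Tension yield (gross): A_g = 115×12 = 1380 mm². φR_n = 0.90 × 345 × 1380 = 428.5 kN.
Block shear: shear path 2×[25+3×59] = 2×202 mm, A_gv = 4848, A_nv = 2×(202 − 3.5×20)×12 = 3168 mm²; tension across gage: (44 − 1×20)×12 = 288 mm². R_n = min(0.6×450×3168, 0.6×345×4848) + 1.0×450×288 = min(855.36, 1003.5) + 129.6 = 984.96 kN. φR_n = 0.75 × 984.96 = 738.7 kN.
Governing: min(565.8, 1088.6, 428.5, 738.7) = 428.5 kN → gross-section yield.

428.5 kN (gross-section yield governs)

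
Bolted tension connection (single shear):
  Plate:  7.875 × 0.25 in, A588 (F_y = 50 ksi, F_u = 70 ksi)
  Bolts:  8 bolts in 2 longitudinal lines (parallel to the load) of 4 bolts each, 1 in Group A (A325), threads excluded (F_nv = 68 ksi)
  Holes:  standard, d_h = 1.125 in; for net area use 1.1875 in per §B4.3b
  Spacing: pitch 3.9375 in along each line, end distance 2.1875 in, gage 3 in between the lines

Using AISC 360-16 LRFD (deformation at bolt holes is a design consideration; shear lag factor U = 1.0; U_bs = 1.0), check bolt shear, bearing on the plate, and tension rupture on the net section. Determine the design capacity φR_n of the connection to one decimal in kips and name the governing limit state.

Bolt shear: A_b = π(1)²/4 = 0.7854 in². φR_n = 0.75 × 68 × 0.7854 × 8 × 1 = 320.4 kips.
Bearing (0.25 in plate, F_u = 70 ksi): end bolts L_c = 2.1875 − 1.125/2 = 1.625, R_n = min(1.2×1.625×0.25×70, 2.4×1×0.25×70) = 34.125 kips/bolt; interior L_c = 3.9375 − 1.125 = 2.8125, R_n = 42 kips/bolt. φR_n = 0.75 × (2×34.125 + 6×42) = 240.2 kips.
Tension rupture (net): A_n = (7.875 − 2×1.1875)×0.25 = 1.375 in² (U = 1.0, A_e = A_n). φR_n = 0.75 × 70 × 1.375 = 72.2 kips.
Governing: min(320.4, 240.2, 72.2) = 72.2 kips → net-section rupture.

72.2 kips (net-section rupture governs)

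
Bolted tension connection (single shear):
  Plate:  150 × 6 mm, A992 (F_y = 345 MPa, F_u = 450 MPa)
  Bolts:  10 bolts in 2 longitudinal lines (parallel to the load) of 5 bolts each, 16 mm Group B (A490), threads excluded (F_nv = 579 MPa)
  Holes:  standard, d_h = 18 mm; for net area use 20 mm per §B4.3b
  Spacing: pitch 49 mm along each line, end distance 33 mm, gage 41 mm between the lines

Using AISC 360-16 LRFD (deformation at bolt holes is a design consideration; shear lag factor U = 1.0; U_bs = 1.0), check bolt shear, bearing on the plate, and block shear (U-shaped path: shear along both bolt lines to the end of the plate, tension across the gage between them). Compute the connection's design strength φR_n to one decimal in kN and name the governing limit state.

Bolt shear: A_b = π(16)²/4 = 201.06 mm². φR_n = 0.75 × 579 × 201.06 × 10 × 1 = 873.1 kN.
Bearing (6 mm plate, F_u = 450 MPa): end bolts L_c = 33 − 18/2 = 24, R_n = min(1.2×24×6×450, 2.4×16×6×450) = 77.76 kN/bolt; interior L_c = 49 − 18 = 31, R_n = 100.44 kN/bolt. φR_n = 0.75 × (2×77.76 + 8×100.44) = 719.3 kN.
Block shear: shear path 2×[33+4×49] = 2×229 mm, A_gv = 2748, A_nv = 2×(229 − 4.5×20)×6 = 1668 mm²; tension across gage: (41 − 1×20)×6 = 126 mm². R_n = min(0.6×450×1668, 0.6×345×2748) + 1.0×450×126 = min(450.36, 568.84) + 56.7 = 507.06 kN. φR_n = 0.75 × 507.06 = 380.3 kN.
Governing: min(873.1, 719.3, 380.3) = 380.3 kN → block shear.

380.3 kN (block shear governs)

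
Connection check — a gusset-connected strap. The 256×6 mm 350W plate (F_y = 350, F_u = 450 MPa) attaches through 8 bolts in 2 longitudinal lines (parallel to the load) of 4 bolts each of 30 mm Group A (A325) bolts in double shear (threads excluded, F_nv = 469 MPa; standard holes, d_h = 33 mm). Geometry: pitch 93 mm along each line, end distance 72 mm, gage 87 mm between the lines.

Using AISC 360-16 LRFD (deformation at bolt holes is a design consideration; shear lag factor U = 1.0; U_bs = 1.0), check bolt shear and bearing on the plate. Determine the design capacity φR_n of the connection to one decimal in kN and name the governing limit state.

1144.5 kN (bearing governs)

Bolt shear: A_b = π(30)²/4 = 706.86 mm². φR_n = 0.75 × 469 × 706.86 × 8 × 2 = 3978.2 kN.
Bearing (6 mm plate, F_u = 450 MPa): end bolts L_c = 72 − 33/2 = 55.5, R_n = min(1.2×55.5×6×450, 2.4×30×6×450) = 179.82 kN/bolt; interior L_c = 93 − 33 = 60, R_n = 194.4 kN/bolt. φR_n = 0.75 × (2×179.82 + 6×194.4) = 1144.5 kN.
Governing: min(3978.2, 1144.5) = 1144.5 kN → bearing.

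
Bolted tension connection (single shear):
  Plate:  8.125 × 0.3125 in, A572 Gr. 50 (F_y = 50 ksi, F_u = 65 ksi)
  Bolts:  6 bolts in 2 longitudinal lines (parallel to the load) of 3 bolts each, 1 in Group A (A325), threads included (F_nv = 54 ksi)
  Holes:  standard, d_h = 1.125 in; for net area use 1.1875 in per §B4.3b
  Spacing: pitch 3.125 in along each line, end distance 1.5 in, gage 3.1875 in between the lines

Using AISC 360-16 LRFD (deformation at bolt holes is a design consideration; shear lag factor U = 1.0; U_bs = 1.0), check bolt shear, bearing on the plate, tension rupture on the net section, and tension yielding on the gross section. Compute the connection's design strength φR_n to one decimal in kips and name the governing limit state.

Bolt shear: A_b = π(1)²/4 = 0.7854 in². φR_n = 0.75 × 54 × 0.7854 × 6 × 1 = 190.9 kips.
Bearing (0.3125 in plate, F_u = 65 ksi): end bolts L_c = 1.5 − 1.125/2 = 0.9375, R_n = min(1.2×0.9375×0.3125×65, 2.4×1×0.3125×65) = 22.852 kips/bolt; interior L_c = 3.125 − 1.125 = 2, R_n = 48.75 kips/bolt. φR_n = 0.75 × (2×22.852 + 4×48.75) = 180.5 kips.
Tension rupture (net): A_n = (8.125 − 2×1.1875)×0.3125 = 1.7969 in² (U = 1.0, A_e = A_n). φR_n = 0.75 × 65 × 1.7969 = 87.6 kips.
Tension yield (gross): A_g = 8.125×0.3125 = 2.5391 in². φR_n = 0.90 × 50 × 2.5391 = 114.3 kips.
Governing: min(190.9, 180.5, 87.6, 114.3) = 87.6 kips → net-section rupture.

87.6 kips (net-section rupture governs)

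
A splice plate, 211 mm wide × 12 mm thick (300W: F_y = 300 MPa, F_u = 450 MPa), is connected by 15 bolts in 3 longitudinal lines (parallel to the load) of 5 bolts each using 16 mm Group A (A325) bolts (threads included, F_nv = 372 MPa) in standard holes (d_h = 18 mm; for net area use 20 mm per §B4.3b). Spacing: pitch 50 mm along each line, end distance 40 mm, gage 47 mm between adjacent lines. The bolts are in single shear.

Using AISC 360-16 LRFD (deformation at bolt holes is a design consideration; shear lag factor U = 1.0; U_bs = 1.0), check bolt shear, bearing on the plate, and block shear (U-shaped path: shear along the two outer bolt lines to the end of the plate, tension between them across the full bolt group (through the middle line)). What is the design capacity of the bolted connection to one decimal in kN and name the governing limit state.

Bolt shear: A_b = π(16)²/4 = 201.06 mm². φR_n = 0.75 × 372 × 201.06 × 15 × 1 = 841.4 kN.
Bearing (12 mm plate, F_u = 450 MPa): end bolts L_c = 40 − 18/2 = 31, R_n = min(1.2×31×12×450, 2.4×16×12×450) = 200.88 kN/bolt; interior L_c = 50 − 18 = 32, R_n = 207.36 kN/bolt. φR_n = 0.75 × (3×200.88 + 12×207.36) = 2318.2 kN.
Block shear: shear path 2×[40+4×50] = 2×240 mm, A_gv = 5760, A_nv = 2×(240 − 4.5×20)×12 = 3600 mm²; tension across gage: (94 − 2×20)×12 = 648 mm². R_n = min(0.6×450×3600, 0.6×300×5760) + 1.0×450×648 = min(972, 1036.8) + 291.6 = 1263.6 kN. φR_n = 0.75 × 1263.6 = 947.7 kN.
Governing: min(841.4, 2318.2, 947.7) = 841.4 kN → bolt shear.

841.4 kN (bolt shear governs)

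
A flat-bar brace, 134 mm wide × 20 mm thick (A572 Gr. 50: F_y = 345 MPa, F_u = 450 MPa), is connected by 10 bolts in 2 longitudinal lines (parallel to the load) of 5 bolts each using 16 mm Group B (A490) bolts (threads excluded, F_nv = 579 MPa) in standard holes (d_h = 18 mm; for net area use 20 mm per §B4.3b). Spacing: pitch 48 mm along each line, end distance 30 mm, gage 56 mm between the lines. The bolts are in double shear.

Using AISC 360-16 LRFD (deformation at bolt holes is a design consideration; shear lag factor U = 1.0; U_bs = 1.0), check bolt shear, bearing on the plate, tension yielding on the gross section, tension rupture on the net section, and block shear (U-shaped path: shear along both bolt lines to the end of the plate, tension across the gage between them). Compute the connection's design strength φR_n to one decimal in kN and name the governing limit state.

Bolt shear: A_b = π(16)²/4 = 201.06 mm². φR_n = 0.75 × 579 × 201.06 × 10 × 2 = 1746.2 kN.
Bearing (20 mm plate, F_u = 450 MPa): end bolts L_c = 30 − 18/2 = 21, R_n = min(1.2×21×20×450, 2.4×16×20×450) = 226.8 kN/bolt; interior L_c = 48 − 18 = 30, R_n = 324 kN/bolt. φR_n = 0.75 × (2×226.8 + 8×324) = 2284.2 kN.
Tension yield (gross): A_g = 134×20 = 2680 mm². φR_n = 0.90 × 345 × 2680 = 832.1 kN.
Tension rupture (net): A_n = (134 − 2×20)×20 = 1880 mm² (U = 1.0, A_e = A_n). φR_n = 0.75 × 450 × 1880 = 634.5 kN.
Block shear: shear path 2×[30+4×48] = 2×222 mm, A_gv = 8880, A_nv = 2×(222 − 4.5×20)×20 = 5280 mm²; tension across gage: (56 − 1×20)×20 = 720 mm². R_n = min(0.6×450×5280, 0.6×345×8880) + 1.0×450×720 = min(1425.6, 1838.2) + 324 = 1749.6 kN. φR_n = 0.75 × 1749.6 = 1312.2 kN.
Governing: min(1746.2, 2284.2, 832.1, 634.5, 1312.2) = 634.5 kN → net-section rupture.

634.5 kN (net-section rupture governs)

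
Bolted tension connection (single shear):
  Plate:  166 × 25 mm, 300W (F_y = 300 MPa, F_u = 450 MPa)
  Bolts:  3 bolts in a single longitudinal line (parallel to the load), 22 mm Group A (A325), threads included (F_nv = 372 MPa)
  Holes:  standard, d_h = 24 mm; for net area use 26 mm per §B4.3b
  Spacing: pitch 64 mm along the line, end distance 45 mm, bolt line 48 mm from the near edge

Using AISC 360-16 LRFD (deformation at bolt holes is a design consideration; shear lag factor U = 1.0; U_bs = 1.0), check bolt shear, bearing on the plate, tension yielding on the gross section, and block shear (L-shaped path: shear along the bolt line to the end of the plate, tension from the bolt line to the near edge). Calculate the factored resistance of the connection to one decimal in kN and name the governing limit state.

Bolt shear: A_b = π(22)²/4 = 380.13 mm². φR_n = 0.75 × 372 × 380.13 × 3 × 1 = 318.2 kN.
Bearing (25 mm plate, F_u = 450 MPa): end bolts L_c = 45 − 24/2 = 33, R_n = min(1.2×33×25×450, 2.4×22×25×450) = 445.5 kN/bolt; interior L_c = 64 − 24 = 40, R_n = 540 kN/bolt. φR_n = 0.75 × (1×445.5 + 2×540) = 1144.1 kN.
Tension yield (gross): A_g = 166×25 = 4150 mm². φR_n = 0.90 × 300 × 4150 = 1120.5 kN.
Block shear: shear path 1×[45+2×64] = 1×173 mm, A_gv = 4325, A_nv = 1×(173 − 2.5×26)×25 = 2700 mm²; tension to near edge: (48 − 0.5×26)×25 = 875 mm². R_n = min(0.6×450×2700, 0.6×300×4325) + 1.0×450×875 = min(729, 778.5) + 393.75 = 1122.8 kN. φR_n = 0.75 × 1122.8 = 842.1 kN.
Governing: min(318.2, 1144.1, 1120.5, 842.1) = 318.2 kN → bolt shear.

318.2 kN (bolt shear governs)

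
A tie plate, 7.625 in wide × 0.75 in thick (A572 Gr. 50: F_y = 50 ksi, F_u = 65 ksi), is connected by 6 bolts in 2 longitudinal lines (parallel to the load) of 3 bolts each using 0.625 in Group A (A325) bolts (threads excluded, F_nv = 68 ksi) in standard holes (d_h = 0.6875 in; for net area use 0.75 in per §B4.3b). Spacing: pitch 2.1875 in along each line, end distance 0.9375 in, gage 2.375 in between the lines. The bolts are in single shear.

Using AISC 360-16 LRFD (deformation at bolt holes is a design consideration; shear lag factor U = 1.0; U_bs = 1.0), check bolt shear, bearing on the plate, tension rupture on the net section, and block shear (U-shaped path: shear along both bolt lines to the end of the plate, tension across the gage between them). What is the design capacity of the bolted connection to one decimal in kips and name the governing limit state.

93.9 kips (bolt shear governs)

Bolt shear: A_b = π(0.625)²/4 = 0.3068 in². φR_n = 0.75 × 68 × 0.3068 × 6 × 1 = 93.9 kips.
Bearing (0.75 in plate, F_u = 65 ksi): end bolts L_c = 0.9375 − 0.6875/2 = 0.59375, R_n = min(1.2×0.59375×0.75×65, 2.4×0.625×0.75×65) = 34.734 kips/bolt; interior L_c = 2.1875 − 0.6875 = 1.5, R_n = 73.125 kips/bolt. φR_n = 0.75 × (2×34.734 + 4×73.125) = 271.5 kips.
Tension rupture (net): A_n = (7.625 − 2×0.75)×0.75 = 4.5938 in² (U = 1.0, A_e = A_n). φR_n = 0.75 × 65 × 4.5938 = 223.9 kips.
Block shear: shear path 2×[0.9375+2×2.1875] = 2×5.3125 in, A_gv = 7.9688, A_nv = 2×(5.3125 − 2.5×0.75)×0.75 = 5.1563 in²; tension across gage: (2.375 − 1×0.75)×0.75 = 1.2188 in². R_n = min(0.6×65×5.1563, 0.6×50×7.9688) + 1.0×65×1.2188 = min(201.1, 239.06) + 79.222 = 280.32 kips. φR_n = 0.75 × 280.32 = 210.2 kips.
Governing: min(93.9, 271.5, 223.9, 210.2) = 93.9 kips → bolt shear.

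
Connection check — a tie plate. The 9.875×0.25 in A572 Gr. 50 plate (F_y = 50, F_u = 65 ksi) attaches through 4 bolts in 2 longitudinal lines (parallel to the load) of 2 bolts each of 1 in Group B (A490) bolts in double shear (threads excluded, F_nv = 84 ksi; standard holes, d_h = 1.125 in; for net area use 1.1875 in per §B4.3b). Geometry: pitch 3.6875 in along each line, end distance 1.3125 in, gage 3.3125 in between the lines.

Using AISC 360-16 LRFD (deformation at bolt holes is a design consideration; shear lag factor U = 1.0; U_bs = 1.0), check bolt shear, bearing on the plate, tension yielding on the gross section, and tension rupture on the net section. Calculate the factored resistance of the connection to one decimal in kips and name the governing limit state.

Bolt shear: A_b = π(1)²/4 = 0.7854 in². φR_n = 0.75 × 84 × 0.7854 × 4 × 2 = 395.8 kips.
Bearing (0.25 in plate, F_u = 65 ksi): end bolts L_c = 1.3125 − 1.125/2 = 0.75, R_n = min(1.2×0.75×0.25×65, 2.4×1×0.25×65) = 14.625 kips/bolt; interior L_c = 3.6875 − 1.125 = 2.5625, R_n = 39 kips/bolt. φR_n = 0.75 × (2×14.625 + 2×39) = 80.4 kips.
Tension yield (gross): A_g = 9.875×0.25 = 2.4688 in². φR_n = 0.90 × 50 × 2.4688 = 111.1 kips.
Tension rupture (net): A_n = (9.875 − 2×1.1875)×0.25 = 1.875 in² (U = 1.0, A_e = A_n). φR_n = 0.75 × 65 × 1.875 = 91.4 kips.
Governing: min(395.8, 80.4, 111.1, 91.4) = 80.4 kips → bearing.

80.4 kips (bearing governs)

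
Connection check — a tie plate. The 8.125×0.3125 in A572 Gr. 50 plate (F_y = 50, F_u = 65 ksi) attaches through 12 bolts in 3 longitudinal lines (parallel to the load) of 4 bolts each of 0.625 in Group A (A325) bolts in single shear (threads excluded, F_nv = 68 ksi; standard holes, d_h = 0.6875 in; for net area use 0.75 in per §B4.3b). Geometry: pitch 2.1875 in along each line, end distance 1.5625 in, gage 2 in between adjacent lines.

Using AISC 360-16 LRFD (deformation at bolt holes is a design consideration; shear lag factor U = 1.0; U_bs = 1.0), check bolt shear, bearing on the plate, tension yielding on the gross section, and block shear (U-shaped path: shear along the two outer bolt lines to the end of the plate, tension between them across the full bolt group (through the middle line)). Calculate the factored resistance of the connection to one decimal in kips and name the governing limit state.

Bolt shear: A_b = π(0.625)²/4 = 0.3068 in². φR_n = 0.75 × 68 × 0.3068 × 12 × 1 = 187.8 kips.
Bearing (0.3125 in plate, F_u = 65 ksi): end bolts L_c = 1.5625 − 0.6875/2 = 1.21875, R_n = min(1.2×1.21875×0.3125×65, 2.4×0.625×0.3125×65) = 29.707 kips/bolt; interior L_c = 2.1875 − 0.6875 = 1.5, R_n = 30.469 kips/bolt. φR_n = 0.75 × (3×29.707 + 9×30.469) = 272.5 kips.
Tension yield (gross): A_g = 8.125×0.3125 = 2.5391 in². φR_n = 0.90 × 50 × 2.5391 = 114.3 kips.
Block shear: shear path 2×[1.5625+3×2.1875] = 2×8.125 in, A_gv = 5.0781, A_nv = 2×(8.125 − 3.5×0.75)×0.3125 = 3.4375 in²; tension across gage: (4 − 2×0.75)×0.3125 = 0.78125 in². R_n = min(0.6×65×3.4375, 0.6×50×5.0781) + 1.0×65×0.78125 = min(134.06, 152.34) + 50.781 = 184.84 kips. φR_n = 0.75 × 184.84 = 138.6 kips.
Governing: min(187.8, 272.5, 114.3, 138.6) = 114.3 kips → gross-section yield.

114.3 kips (gross-section yield governs)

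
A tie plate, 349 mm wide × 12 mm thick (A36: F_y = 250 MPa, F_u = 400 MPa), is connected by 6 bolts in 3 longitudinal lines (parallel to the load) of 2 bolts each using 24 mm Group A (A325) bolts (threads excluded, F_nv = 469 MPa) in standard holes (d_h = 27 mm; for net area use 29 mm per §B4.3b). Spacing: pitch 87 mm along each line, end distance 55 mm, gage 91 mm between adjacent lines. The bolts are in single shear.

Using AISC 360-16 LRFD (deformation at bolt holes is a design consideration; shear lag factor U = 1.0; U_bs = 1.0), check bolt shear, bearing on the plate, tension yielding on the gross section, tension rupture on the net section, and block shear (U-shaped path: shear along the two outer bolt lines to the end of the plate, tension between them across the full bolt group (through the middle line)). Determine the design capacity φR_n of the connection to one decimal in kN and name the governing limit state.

Bolt shear: A_b = π(24)²/4 = 452.39 mm². φR_n = 0.75 × 469 × 452.39 × 6 × 1 = 954.8 kN.
Bearing (12 mm plate, F_u = 400 MPa): end bolts L_c = 55 − 27/2 = 41.5, R_n = min(1.2×41.5×12×400, 2.4×24×12×400) = 239.04 kN/bolt; interior L_c = 87 − 27 = 60, R_n = 276.48 kN/bolt. φR_n = 0.75 × (3×239.04 + 3×276.48) = 1159.9 kN.
Tension yield (gross): A_g = 349×12 = 4188 mm². φR_n = 0.90 × 250 × 4188 = 942.3 kN.
Tension rupture (net): A_n = (349 − 3×29)×12 = 3144 mm² (U = 1.0, A_e = A_n). φR_n = 0.75 × 400 × 3144 = 943.2 kN.
Block shear: shear path 2×[55+1×87] = 2×142 mm, A_gv = 3408, A_nv = 2×(142 − 1.5×29)×12 = 2364 mm²; tension across gage: (182 − 2×29)×12 = 1488 mm². R_n = min(0.6×400×2364, 0.6×250×3408) + 1.0×400×1488 = min(567.36, 511.2) + 595.2 = 1106.4 kN. φR_n = 0.75 × 1106.4 = 829.8 kN.
Governing: min(954.8, 1159.9, 942.3, 943.2, 829.8) = 829.8 kN → block shear.

829.8 kN (block shear governs)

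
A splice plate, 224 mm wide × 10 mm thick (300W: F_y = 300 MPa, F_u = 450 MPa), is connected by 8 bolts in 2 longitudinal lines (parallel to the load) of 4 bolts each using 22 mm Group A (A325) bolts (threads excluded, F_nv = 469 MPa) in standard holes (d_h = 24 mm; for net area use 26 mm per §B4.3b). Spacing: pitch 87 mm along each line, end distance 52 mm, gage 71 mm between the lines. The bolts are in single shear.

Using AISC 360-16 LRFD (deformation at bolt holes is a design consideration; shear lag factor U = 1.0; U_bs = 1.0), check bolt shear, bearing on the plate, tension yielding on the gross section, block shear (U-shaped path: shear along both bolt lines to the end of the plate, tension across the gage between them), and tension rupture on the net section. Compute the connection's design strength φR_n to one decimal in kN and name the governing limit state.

Bolt shear: A_b = π(22)²/4 = 380.13 mm². φR_n = 0.75 × 469 × 380.13 × 8 × 1 = 1069.7 kN.
Bearing (10 mm plate, F_u = 450 MPa): end bolts L_c = 52 − 24/2 = 40, R_n = min(1.2×40×10×450, 2.4×22×10×450) = 216 kN/bolt; interior L_c = 87 − 24 = 63, R_n = 237.6 kN/bolt. φR_n = 0.75 × (2×216 + 6×237.6) = 1393.2 kN.
Tension yield (gross): A_g = 224×10 = 2240 mm². φR_n = 0.90 × 300 × 2240 = 604.8 kN.
Block shear: shear path 2×[52+3×87] = 2×313 mm, A_gv = 6260, A_nv = 2×(313 − 3.5×26)×10 = 4440 mm²; tension across gage: (71 − 1×26)×10 = 450 mm². R_n = min(0.6×450×4440, 0.6×300×6260) + 1.0×450×450 = min(1198.8, 1126.8) + 202.5 = 1329.3 kN. φR_n = 0.75 × 1329.3 = 997.0 kN.
Tension rupture (net): A_n = (224 − 2×26)×10 = 1720 mm² (U = 1.0, A_e = A_n). φR_n = 0.75 × 450 × 1720 = 580.5 kN.
Governing: min(1069.7, 1393.2, 604.8, 997.0, 580.5) = 580.5 kN → net-section rupture.

580.5 kN (net-section rupture governs)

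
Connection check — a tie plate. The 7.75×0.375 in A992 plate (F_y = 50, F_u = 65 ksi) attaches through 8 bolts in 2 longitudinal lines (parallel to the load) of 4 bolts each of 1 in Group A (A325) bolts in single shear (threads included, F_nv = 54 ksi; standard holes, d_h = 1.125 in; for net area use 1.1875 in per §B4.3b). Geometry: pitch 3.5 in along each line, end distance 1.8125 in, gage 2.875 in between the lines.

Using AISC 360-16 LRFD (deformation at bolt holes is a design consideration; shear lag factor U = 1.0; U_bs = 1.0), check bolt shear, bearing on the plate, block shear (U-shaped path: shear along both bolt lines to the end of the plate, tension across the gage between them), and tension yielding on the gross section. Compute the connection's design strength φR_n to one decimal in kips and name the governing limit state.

Bolt shear: A_b = π(1)²/4 = 0.7854 in². φR_n = 0.75 × 54 × 0.7854 × 8 × 1 = 254.5 kips.
Bearing (0.375 in plate, F_u = 65 ksi): end bolts L_c = 1.8125 − 1.125/2 = 1.25, R_n = min(1.2×1.25×0.375×65, 2.4×1×0.375×65) = 36.563 kips/bolt; interior L_c = 3.5 − 1.125 = 2.375, R_n = 58.5 kips/bolt. φR_n = 0.75 × (2×36.563 + 6×58.5) = 318.1 kips.
Block shear: shear path 2×[1.8125+3×3.5] = 2×12.3125 in, A_gv = 9.2344, A_nv = 2×(12.3125 − 3.5×1.1875)×0.375 = 6.1172 in²; tension across gage: (2.875 − 1×1.1875)×0.375 = 0.63281 in². R_n = min(0.6×65×6.1172, 0.6×50×9.2344) + 1.0×65×0.63281 = min(238.57, 277.03) + 41.133 = 279.7 kips. φR_n = 0.75 × 279.7 = 209.8 kips.
Tension yield (gross): A_g = 7.75×0.375 = 2.9063 in². φR_n = 0.90 × 50 × 2.9063 = 130.8 kips.
Governing: min(254.5, 318.1, 209.8, 130.8) = 130.8 kips → gross-section yield.

130.8 kips (gross-section yield governs)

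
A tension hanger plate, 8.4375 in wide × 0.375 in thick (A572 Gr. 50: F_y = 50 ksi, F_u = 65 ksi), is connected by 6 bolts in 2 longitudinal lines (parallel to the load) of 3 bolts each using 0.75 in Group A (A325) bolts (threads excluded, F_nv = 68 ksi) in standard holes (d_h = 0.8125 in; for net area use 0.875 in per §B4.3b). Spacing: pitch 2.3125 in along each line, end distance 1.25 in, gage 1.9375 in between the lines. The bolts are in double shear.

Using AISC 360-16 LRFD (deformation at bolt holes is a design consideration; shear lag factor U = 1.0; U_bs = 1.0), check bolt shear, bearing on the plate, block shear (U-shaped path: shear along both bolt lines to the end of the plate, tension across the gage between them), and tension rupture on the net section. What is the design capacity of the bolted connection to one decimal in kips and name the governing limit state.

100.3 kips (block shear governs)

Bolt shear: A_b = π(0.75)²/4 = 0.44179 in². φR_n = 0.75 × 68 × 0.44179 × 6 × 2 = 270.4 kips.
Bearing (0.375 in plate, F_u = 65 ksi): end bolts L_c = 1.25 − 0.8125/2 = 0.84375, R_n = min(1.2×0.84375×0.375×65, 2.4×0.75×0.375×65) = 24.68 kips/bolt; interior L_c = 2.3125 − 0.8125 = 1.5, R_n = 43.875 kips/bolt. φR_n = 0.75 × (2×24.68 + 4×43.875) = 168.6 kips.
Block shear: shear path 2×[1.25+2×2.3125] = 2×5.875 in, A_gv = 4.4063, A_nv = 2×(5.875 − 2.5×0.875)×0.375 = 2.7656 in²; tension across gage: (1.9375 − 1×0.875)×0.375 = 0.39844 in². R_n = min(0.6×65×2.7656, 0.6×50×4.4063) + 1.0×65×0.39844 = min(107.86, 132.19) + 25.899 = 133.76 kips. φR_n = 0.75 × 133.76 = 100.3 kips.
Tension rupture (net): A_n = (8.4375 − 2×0.875)×0.375 = 2.5078 in² (U = 1.0, A_e = A_n). φR_n = 0.75 × 65 × 2.5078 = 122.3 kips.
Governing: min(270.4, 168.6, 100.3, 122.3) = 100.3 kips → block shear.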